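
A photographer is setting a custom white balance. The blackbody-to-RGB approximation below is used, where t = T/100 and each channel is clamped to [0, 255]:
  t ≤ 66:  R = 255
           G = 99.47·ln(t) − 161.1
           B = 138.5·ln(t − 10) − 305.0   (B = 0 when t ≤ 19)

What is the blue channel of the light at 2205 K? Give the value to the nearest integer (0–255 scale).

t = 2205/100 = 22.05; the t ≤ 66 branch applies.
B = 138.5·ln(22.05 − 10) − 305.0 = 138.5·ln 12.05 − 305.0 = 138.5·2.4891 − 305.0 = 39.735.
Rounded: 40.

40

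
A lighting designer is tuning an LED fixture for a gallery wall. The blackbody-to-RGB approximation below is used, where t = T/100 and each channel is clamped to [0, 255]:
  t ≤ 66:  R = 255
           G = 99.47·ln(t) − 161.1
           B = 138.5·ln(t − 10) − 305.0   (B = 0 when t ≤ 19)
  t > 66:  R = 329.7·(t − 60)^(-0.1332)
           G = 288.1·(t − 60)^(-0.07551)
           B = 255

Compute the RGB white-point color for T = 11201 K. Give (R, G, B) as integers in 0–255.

t = 11201/100 = 112.01; the t > 66 branch applies.
R = 329.7·(112.01 − 60)^(-0.1332) = 329.7·52.01^(-0.1332) = 329.7·0.59077 = 194.776.
G = 288.1·(112.01 − 60)^(-0.07551) = 288.1·52.01^(-0.07551) = 288.1·0.74202 = 213.777.
B = 255 by definition for t > 66.
Rounded: (195, 214, 255).

(195, 214, 255)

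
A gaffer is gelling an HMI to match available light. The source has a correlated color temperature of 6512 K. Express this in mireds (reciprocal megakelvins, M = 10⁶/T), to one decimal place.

M = 10⁶ / 6512 = 153.563 → 153.6 mireds.

153.6 mireds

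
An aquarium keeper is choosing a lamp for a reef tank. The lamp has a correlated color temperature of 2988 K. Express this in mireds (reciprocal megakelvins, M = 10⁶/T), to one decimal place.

334.7 mireds

M = 10⁶ / 2988 = 334.672 → 334.7 mireds.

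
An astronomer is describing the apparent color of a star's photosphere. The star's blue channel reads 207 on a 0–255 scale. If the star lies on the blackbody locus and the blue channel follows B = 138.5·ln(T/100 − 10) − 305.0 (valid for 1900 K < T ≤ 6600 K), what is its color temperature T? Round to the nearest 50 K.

ln(t − 10) = (207 + 305.0) / 138.5 = 3.6968.
t − 10 = e^3.6968 = 40.316, so t = 50.316.
T = 100·t = 5032 K → 5050 K to the nearest 50 K.

5050 K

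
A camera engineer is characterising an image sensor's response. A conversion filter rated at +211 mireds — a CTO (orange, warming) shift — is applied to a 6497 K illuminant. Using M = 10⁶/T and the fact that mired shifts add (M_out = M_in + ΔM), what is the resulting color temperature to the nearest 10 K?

2740 K

M_in = 10⁶/6497 = 153.92 mireds.
M_out = 153.92 + (+211) = 364.92 mireds.
T_out = 10⁶/364.92 = 2740.3 K → 2740 K.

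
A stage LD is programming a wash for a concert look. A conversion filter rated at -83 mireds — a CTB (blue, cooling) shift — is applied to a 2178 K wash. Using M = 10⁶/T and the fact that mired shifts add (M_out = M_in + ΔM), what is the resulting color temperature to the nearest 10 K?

M_in = 10⁶/2178 = 459.14 mireds.
M_out = 459.14 + (-83) = 376.14 mireds.
T_out = 10⁶/376.14 = 2658.6 K → 2660 K.

2660 K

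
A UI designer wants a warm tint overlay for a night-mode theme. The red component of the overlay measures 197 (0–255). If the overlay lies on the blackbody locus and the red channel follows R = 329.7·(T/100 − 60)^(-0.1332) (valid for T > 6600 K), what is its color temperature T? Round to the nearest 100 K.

10800 K

(t − 60)^(-0.1332) = 197/329.7 = 0.59751.
t − 60 = 0.59751^(1/-0.1332) = 0.59751^(-7.508) = 47.761, so t = 107.761.
T = 100·t = 10776 K → 10800 K to the nearest 100 K.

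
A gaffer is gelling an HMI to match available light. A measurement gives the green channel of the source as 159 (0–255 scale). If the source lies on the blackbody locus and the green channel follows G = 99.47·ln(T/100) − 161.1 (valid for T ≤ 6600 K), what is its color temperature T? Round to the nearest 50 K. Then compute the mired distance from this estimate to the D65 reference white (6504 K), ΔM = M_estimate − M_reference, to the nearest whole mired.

ln t = (159 + 161.1) / 99.47 = 3.2181.
t = e^3.2181 = 24.980.
T = 100·t = 2498 K → 2500 K to the nearest 50 K.
M_estimate = 10⁶/2500 = 400.00; M_reference = 10⁶/6504 = 153.75.
ΔM = 400.00 − 153.75 = 246.25 → +246 mireds.

+246 mireds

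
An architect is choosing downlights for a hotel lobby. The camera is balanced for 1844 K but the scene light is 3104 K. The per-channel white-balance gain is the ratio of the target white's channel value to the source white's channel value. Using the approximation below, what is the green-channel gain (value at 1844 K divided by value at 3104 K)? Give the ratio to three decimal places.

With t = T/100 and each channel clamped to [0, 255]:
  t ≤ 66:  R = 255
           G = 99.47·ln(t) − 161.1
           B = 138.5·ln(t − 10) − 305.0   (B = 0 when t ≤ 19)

0.713

At 3104 K (t = 31.04):
  G = 99.47·ln 31.04 − 161.1 = 99.47·3.4353 − 161.1 = 180.607.
At 1844 K (t = 18.44):
  G = 99.47·ln 18.44 − 161.1 = 99.47·2.9145 − 161.1 = 128.808.
Gain = 128.808 / 180.607 = 0.7132 → 0.713.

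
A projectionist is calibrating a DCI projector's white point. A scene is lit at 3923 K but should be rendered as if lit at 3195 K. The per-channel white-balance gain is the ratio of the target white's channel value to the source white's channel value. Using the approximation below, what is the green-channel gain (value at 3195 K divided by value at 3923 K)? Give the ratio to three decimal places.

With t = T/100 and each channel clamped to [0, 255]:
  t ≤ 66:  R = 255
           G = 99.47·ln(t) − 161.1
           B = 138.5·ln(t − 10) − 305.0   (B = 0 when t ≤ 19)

0.900

At 3923 K (t = 39.23):
  G = 99.47·ln 39.23 − 161.1 = 99.47·3.6694 − 161.1 = 203.899.
At 3195 K (t = 31.95):
  G = 99.47·ln 31.95 − 161.1 = 99.47·3.4642 − 161.1 = 183.481.
Gain = 183.481 / 203.899 = 0.8999 → 0.900.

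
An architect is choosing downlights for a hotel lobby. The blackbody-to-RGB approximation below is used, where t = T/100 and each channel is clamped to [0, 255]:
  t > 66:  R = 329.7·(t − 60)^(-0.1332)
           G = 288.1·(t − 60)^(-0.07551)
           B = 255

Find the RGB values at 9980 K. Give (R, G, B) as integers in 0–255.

t = 9980/100 = 99.8; the t > 66 branch applies.
R = 329.7·(99.8 − 60)^(-0.1332) = 329.7·39.8^(-0.1332) = 329.7·0.61220 = 201.843.
G = 288.1·(99.8 − 60)^(-0.07551) = 288.1·39.8^(-0.07551) = 288.1·0.75717 = 218.140.
B = 255 by definition for t > 66.
Rounded: (202, 218, 255).

(202, 218, 255)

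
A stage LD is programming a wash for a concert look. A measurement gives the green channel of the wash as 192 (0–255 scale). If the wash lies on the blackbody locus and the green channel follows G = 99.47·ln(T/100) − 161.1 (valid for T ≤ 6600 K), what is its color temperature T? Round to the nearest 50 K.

3500 K

ln t = (192 + 161.1) / 99.47 = 3.5498.
t = e^3.5498 = 34.807.
T = 100·t = 3481 K → 3500 K to the nearest 50 K.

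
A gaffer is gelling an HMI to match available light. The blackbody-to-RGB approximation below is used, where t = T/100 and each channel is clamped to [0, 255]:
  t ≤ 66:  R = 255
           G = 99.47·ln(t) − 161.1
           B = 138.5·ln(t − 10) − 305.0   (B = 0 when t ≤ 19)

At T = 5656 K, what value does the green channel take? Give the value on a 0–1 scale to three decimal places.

0.942

t = 5656/100 = 56.56; the t ≤ 66 branch applies.
G = 99.47·ln 56.56 − 161.1 = 99.47·4.0353 − 161.1 = 240.291.
On a 0–1 scale: 240.291/255 = 0.9423 → 0.942.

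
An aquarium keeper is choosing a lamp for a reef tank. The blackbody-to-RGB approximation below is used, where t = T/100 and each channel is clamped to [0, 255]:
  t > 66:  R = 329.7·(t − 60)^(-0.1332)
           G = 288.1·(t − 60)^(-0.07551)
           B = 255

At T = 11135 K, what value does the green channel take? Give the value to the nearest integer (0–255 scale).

t = 11135/100 = 111.35; the t > 66 branch applies.
G = 288.1·(111.35 − 60)^(-0.07551) = 288.1·51.35^(-0.07551) = 288.1·0.74274 = 213.984.
Rounded: 214.

214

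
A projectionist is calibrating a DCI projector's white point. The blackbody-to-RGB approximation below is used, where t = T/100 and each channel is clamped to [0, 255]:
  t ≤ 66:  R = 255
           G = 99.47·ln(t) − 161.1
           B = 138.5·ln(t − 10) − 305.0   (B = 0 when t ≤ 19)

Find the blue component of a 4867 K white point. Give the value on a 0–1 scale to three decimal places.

0.789

t = 4867/100 = 48.67; the t ≤ 66 branch applies.
B = 138.5·ln(48.67 − 10) − 305.0 = 138.5·ln 38.67 − 305.0 = 138.5·3.6551 − 305.0 = 201.226.
On a 0–1 scale: 201.226/255 = 0.7891 → 0.789.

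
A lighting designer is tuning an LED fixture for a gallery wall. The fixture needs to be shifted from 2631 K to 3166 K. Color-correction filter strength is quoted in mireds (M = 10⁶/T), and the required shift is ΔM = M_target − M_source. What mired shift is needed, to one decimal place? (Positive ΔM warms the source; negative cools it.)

M_source = 10⁶/2631 = 380.084; M_target = 10⁶/3166 = 315.856.
ΔM = 315.856 − 380.084 = -64.228 → -64.2 mireds, a cooling shift.

-64.2 mireds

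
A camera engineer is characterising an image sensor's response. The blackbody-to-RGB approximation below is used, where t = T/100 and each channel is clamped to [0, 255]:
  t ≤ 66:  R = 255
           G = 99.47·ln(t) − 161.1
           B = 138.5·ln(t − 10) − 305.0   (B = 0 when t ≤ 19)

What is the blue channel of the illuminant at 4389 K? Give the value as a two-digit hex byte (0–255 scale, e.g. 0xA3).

t = 4389/100 = 43.89; the t ≤ 66 branch applies.
B = 138.5·ln(43.89 − 10) − 305.0 = 138.5·ln 33.89 − 305.0 = 138.5·3.5231 − 305.0 = 182.952.
Rounded: 183; in hex, 0xB7.

0xB7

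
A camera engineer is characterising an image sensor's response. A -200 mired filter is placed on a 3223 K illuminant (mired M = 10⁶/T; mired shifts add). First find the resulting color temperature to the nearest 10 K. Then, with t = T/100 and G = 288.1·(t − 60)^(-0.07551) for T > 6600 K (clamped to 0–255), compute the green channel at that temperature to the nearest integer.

222

M_in = 10⁶/3223 = 310.27; M_out = 310.27 + (-200) = 110.27.
T_out = 10⁶/110.27 = 9068.7 K → 9070 K; t = 90.7.
G = 288.1·(90.7 − 60)^(-0.07551) = 288.1·30.7^(-0.07551) = 288.1·0.77216 = 222.459.
Rounded: 222.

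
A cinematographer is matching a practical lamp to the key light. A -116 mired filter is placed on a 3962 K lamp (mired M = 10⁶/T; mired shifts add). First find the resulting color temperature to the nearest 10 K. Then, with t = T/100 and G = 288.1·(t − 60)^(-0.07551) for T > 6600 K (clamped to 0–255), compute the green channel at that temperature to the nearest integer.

237

M_in = 10⁶/3962 = 252.40; M_out = 252.40 + (-116) = 136.40.
T_out = 10⁶/136.40 = 7331.5 K → 7330 K; t = 73.3.
G = 288.1·(73.3 − 60)^(-0.07551) = 288.1·13.3^(-0.07551) = 288.1·0.82250 = 236.963.
Rounded: 237.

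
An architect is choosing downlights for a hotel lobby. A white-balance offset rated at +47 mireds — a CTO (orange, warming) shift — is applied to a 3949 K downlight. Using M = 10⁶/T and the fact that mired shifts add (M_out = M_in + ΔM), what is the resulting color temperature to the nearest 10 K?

3330 K

M_in = 10⁶/3949 = 253.23 mireds.
M_out = 253.23 + (+47) = 300.23 mireds.
T_out = 10⁶/300.23 = 3330.8 K → 3330 K.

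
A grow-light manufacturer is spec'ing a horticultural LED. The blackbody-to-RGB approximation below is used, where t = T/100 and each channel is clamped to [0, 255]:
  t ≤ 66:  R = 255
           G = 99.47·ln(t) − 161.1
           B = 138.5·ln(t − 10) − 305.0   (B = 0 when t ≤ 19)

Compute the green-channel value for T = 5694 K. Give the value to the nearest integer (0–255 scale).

t = 5694/100 = 56.94; the t ≤ 66 branch applies.
G = 99.47·ln 56.94 − 161.1 = 99.47·4.0420 − 161.1 = 240.958.
Rounded: 241.

241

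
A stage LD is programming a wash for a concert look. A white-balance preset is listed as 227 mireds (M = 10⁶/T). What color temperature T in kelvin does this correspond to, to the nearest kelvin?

T = 10⁶ / 227 = 4405.29 K → 4405 K.

4405 K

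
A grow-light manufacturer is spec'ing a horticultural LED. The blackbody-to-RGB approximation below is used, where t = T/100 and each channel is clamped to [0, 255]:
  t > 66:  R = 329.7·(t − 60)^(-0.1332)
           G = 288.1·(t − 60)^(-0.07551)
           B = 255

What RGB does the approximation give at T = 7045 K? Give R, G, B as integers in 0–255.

t = 7045/100 = 70.45; the t > 66 branch applies.
R = 329.7·(70.45 − 60)^(-0.1332) = 329.7·10.45^(-0.1332) = 329.7·0.73157 = 241.197.
G = 288.1·(70.45 − 60)^(-0.07551) = 288.1·10.45^(-0.07551) = 288.1·0.83762 = 241.318.
B = 255 by definition for t > 66.
Rounded: (241, 241, 255).

R=241, G=241, B=255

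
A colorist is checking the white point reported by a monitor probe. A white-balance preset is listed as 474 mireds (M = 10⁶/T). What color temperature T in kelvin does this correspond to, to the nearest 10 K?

T = 10⁶ / 474 = 2109.70 K → 2110 K.

2110 K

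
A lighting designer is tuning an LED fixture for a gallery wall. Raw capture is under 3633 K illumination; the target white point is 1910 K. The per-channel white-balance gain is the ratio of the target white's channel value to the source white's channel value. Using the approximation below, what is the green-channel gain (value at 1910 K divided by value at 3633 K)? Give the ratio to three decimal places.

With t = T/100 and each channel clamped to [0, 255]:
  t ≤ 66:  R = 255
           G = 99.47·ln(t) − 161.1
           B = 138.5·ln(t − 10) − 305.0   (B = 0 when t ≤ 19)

At 3633 K (t = 36.33):
  G = 99.47·ln 36.33 − 161.1 = 99.47·3.5926 − 161.1 = 196.260.
At 1910 K (t = 19.1):
  G = 99.47·ln 19.1 − 161.1 = 99.47·2.9497 − 161.1 = 132.305.
Gain = 132.305 / 196.260 = 0.6741 → 0.674.

0.674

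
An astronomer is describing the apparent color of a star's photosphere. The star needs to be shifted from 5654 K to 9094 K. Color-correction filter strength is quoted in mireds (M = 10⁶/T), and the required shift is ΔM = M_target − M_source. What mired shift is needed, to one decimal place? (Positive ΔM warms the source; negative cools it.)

-66.9 mireds

M_source = 10⁶/5654 = 176.866; M_target = 10⁶/9094 = 109.963.
ΔM = 109.963 − 176.866 = -66.903 → -66.9 mireds, a cooling shift.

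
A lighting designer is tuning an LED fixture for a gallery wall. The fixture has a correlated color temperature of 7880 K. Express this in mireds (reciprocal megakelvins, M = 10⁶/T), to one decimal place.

126.9 mireds

M = 10⁶ / 7880 = 126.904 → 126.9 mireds.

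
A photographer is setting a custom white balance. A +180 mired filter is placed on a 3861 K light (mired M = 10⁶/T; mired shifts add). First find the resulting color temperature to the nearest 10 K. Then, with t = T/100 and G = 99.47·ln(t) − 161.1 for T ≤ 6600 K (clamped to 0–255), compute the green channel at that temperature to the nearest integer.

M_in = 10⁶/3861 = 259.00; M_out = 259.00 + (+180) = 439.00.
T_out = 10⁶/439.00 = 2277.9 K → 2280 K; t = 22.8.
G = 99.47·ln 22.8 − 161.1 = 99.47·3.1268 − 161.1 = 149.919.
Rounded: 150.

150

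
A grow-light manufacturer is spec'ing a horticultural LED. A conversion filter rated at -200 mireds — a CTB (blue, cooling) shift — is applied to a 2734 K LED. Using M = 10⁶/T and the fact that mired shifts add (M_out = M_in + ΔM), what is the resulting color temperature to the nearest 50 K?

6050 K

M_in = 10⁶/2734 = 365.76 mireds.
M_out = 365.76 + (-200) = 165.76 mireds.
T_out = 10⁶/165.76 = 6032.7 K → 6050 K.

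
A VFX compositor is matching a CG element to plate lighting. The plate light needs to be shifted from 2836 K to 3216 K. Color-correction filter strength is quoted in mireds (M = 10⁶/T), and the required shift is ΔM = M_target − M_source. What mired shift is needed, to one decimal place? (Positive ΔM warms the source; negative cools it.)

-41.7 mireds

M_source = 10⁶/2836 = 352.609; M_target = 10⁶/3216 = 310.945.
ΔM = 310.945 − 352.609 = -41.664 → -41.7 mireds, a cooling shift.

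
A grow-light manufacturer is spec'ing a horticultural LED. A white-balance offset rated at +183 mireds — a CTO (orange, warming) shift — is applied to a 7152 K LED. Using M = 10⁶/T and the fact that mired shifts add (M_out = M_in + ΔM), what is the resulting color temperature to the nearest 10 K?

M_in = 10⁶/7152 = 139.82 mireds.
M_out = 139.82 + (+183) = 322.82 mireds.
T_out = 10⁶/322.82 = 3097.7 K → 3100 K.

3100 K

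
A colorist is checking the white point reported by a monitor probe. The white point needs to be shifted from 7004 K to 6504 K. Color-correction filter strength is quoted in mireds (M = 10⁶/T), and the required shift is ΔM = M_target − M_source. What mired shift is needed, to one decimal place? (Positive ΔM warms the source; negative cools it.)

M_source = 10⁶/7004 = 142.776; M_target = 10⁶/6504 = 153.752.
ΔM = 153.752 − 142.776 = 10.976 → +11.0 mireds, a warming shift.

+11.0 mireds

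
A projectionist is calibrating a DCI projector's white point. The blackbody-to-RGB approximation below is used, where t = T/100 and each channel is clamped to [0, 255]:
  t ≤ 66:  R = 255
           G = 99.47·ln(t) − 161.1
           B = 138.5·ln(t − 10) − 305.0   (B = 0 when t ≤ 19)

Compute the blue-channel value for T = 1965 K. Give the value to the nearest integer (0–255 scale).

t = 1965/100 = 19.65; the t ≤ 66 branch applies.
B = 138.5·ln(19.65 − 10) − 305.0 = 138.5·ln 9.65 − 305.0 = 138.5·2.2670 − 305.0 = 8.974.
Rounded: 9.

9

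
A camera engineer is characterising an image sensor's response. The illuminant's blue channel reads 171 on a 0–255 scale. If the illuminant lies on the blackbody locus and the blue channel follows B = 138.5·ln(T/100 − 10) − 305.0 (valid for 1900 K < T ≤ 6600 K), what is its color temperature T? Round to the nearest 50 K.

4100 K

ln(t − 10) = (171 + 305.0) / 138.5 = 3.4368.
t − 10 = e^3.4368 = 31.088, so t = 41.088.
T = 100·t = 4109 K → 4100 K to the nearest 50 K.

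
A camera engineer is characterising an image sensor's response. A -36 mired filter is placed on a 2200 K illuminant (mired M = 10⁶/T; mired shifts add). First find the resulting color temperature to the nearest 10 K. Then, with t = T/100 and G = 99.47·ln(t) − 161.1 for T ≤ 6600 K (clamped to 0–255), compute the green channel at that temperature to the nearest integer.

155

M_in = 10⁶/2200 = 454.55; M_out = 454.55 + (-36) = 418.55.
T_out = 10⁶/418.55 = 2389.2 K → 2390 K; t = 23.9.
G = 99.47·ln 23.9 − 161.1 = 99.47·3.1739 − 161.1 = 154.606.
Rounded: 155.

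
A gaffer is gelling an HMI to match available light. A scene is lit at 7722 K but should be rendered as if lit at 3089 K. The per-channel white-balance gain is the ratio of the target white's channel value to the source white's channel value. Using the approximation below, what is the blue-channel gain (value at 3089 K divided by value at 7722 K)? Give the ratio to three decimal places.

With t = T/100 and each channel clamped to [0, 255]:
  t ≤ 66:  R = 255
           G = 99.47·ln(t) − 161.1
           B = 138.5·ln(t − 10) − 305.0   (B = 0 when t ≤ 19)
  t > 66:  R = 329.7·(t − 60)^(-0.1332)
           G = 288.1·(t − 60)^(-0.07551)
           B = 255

0.455

At 7722 K (t = 77.22):
  B = 255 by definition for t > 66.
At 3089 K (t = 30.89):
  B = 138.5·ln(30.89 − 10) − 305.0 = 138.5·ln 20.89 − 305.0 = 138.5·3.0393 − 305.0 = 115.939.
Gain = 115.939 / 255.000 = 0.4547 → 0.455.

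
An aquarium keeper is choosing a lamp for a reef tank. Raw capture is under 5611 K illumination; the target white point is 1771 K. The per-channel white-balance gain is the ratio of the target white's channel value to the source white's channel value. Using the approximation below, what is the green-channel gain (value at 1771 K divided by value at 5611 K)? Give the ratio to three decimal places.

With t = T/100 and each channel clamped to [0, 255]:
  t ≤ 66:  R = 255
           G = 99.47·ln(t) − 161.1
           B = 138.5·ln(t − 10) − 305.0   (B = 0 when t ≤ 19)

0.521

At 5611 K (t = 56.11):
  G = 99.47·ln 56.11 − 161.1 = 99.47·4.0273 − 161.1 = 239.497.
At 1771 K (t = 17.71):
  G = 99.47·ln 17.71 − 161.1 = 99.47·2.8741 − 161.1 = 124.790.
Gain = 124.790 / 239.497 = 0.5210 → 0.521.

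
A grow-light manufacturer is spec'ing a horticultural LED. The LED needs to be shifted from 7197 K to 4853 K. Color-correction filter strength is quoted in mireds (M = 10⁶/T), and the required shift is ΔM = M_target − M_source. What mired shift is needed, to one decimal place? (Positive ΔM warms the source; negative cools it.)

M_source = 10⁶/7197 = 138.947; M_target = 10⁶/4853 = 206.058.
ΔM = 206.058 − 138.947 = 67.111 → +67.1 mireds, a warming shift.

+67.1 mireds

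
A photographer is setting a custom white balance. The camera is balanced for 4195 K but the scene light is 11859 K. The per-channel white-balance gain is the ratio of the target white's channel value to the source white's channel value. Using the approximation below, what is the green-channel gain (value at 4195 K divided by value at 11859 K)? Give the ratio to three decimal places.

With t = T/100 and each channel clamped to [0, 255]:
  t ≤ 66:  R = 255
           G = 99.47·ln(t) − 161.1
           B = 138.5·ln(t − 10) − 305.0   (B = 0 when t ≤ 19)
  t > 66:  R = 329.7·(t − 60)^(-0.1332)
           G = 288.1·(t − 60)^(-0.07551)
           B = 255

At 11859 K (t = 118.59):
  G = 288.1·(118.59 − 60)^(-0.07551) = 288.1·58.59^(-0.07551) = 288.1·0.73538 = 211.863.
At 4195 K (t = 41.95):
  G = 99.47·ln 41.95 − 161.1 = 99.47·3.7365 − 161.1 = 210.568.
Gain = 210.568 / 211.863 = 0.9939 → 0.994.

0.994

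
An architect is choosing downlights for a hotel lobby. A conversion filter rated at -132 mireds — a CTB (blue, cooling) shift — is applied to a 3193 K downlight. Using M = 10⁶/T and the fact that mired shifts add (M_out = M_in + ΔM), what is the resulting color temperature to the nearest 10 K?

M_in = 10⁶/3193 = 313.19 mireds.
M_out = 313.19 + (-132) = 181.19 mireds.
T_out = 10⁶/181.19 = 5519.2 K → 5520 K.

5520 K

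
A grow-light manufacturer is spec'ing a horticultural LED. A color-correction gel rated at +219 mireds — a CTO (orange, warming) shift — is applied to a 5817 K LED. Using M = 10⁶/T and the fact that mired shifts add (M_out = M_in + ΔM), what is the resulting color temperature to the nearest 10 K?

2560 K

M_in = 10⁶/5817 = 171.91 mireds.
M_out = 171.91 + (+219) = 390.91 mireds.
T_out = 10⁶/390.91 = 2558.1 K → 2560 K.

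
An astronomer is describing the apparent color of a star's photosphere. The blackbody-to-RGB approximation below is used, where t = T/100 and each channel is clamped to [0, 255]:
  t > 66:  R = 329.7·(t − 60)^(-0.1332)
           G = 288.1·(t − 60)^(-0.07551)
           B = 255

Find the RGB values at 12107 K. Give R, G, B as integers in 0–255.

t = 12107/100 = 121.07; the t > 66 branch applies.
R = 329.7·(121.07 − 60)^(-0.1332) = 329.7·61.07^(-0.1332) = 329.7·0.57827 = 190.654.
G = 288.1·(121.07 − 60)^(-0.07551) = 288.1·61.07^(-0.07551) = 288.1·0.73308 = 211.201.
B = 255 by definition for t > 66.
Rounded: (191, 211, 255).

R=191, G=211, B=255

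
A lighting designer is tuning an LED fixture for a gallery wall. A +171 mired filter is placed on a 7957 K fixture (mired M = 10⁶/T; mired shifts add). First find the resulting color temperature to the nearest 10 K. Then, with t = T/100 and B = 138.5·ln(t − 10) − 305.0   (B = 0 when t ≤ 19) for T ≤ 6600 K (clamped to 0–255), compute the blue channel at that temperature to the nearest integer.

M_in = 10⁶/7957 = 125.68; M_out = 125.68 + (+171) = 296.68.
T_out = 10⁶/296.68 = 3370.7 K → 3370 K; t = 33.7.
B = 138.5·ln(33.7 − 10) − 305.0 = 138.5·ln 23.7 − 305.0 = 138.5·3.1655 − 305.0 = 133.418.
Rounded: 133.

133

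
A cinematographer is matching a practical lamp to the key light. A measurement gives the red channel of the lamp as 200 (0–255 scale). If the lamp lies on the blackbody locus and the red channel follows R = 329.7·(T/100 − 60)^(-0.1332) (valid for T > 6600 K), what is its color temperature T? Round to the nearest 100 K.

(t − 60)^(-0.1332) = 200/329.7 = 0.60661.
t − 60 = 0.60661^(1/-0.1332) = 0.60661^(-7.508) = 42.638, so t = 102.638.
T = 100·t = 10264 K → 10300 K to the nearest 100 K.

10300 K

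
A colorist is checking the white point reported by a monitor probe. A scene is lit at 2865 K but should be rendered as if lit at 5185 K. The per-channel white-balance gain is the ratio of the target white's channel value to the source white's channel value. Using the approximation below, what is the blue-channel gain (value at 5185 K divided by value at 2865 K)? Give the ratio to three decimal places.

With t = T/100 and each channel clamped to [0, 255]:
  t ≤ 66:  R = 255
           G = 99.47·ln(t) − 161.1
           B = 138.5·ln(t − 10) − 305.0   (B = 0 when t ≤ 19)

2.117

At 2865 K (t = 28.65):
  B = 138.5·ln(28.65 − 10) − 305.0 = 138.5·ln 18.65 − 305.0 = 138.5·2.9258 − 305.0 = 100.230.
At 5185 K (t = 51.85):
  B = 138.5·ln(51.85 − 10) − 305.0 = 138.5·ln 41.85 − 305.0 = 138.5·3.7341 − 305.0 = 212.172.
Gain = 212.172 / 100.230 = 2.1169 → 2.117.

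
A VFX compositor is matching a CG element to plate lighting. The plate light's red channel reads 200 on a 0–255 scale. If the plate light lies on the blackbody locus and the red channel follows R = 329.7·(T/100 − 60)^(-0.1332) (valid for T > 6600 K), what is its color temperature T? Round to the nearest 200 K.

(t − 60)^(-0.1332) = 200/329.7 = 0.60661.
t − 60 = 0.60661^(1/-0.1332) = 0.60661^(-7.508) = 42.638, so t = 102.638.
T = 100·t = 10264 K → 10200 K to the nearest 200 K.

10200 K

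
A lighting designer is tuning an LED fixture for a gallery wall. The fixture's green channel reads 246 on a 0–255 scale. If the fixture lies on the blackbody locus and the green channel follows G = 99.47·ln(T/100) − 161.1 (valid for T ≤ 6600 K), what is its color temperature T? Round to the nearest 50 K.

6000 K

ln t = (246 + 161.1) / 99.47 = 4.0927.
t = e^4.0927 = 59.901.
T = 100·t = 5990 K → 6000 K to the nearest 50 K.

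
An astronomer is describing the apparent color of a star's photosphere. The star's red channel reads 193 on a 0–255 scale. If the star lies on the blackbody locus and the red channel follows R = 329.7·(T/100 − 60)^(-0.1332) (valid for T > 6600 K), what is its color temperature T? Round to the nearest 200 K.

11600 K

(t − 60)^(-0.1332) = 193/329.7 = 0.58538.
t − 60 = 0.58538^(1/-0.1332) = 0.58538^(-7.508) = 55.713, so t = 115.713.
T = 100·t = 11571 K → 11600 K to the nearest 200 K.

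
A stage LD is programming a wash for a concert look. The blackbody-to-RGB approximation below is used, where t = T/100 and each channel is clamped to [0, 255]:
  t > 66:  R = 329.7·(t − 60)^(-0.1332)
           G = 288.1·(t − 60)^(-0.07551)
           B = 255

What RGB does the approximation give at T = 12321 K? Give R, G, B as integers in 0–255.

t = 12321/100 = 123.21; the t > 66 branch applies.
R = 329.7·(123.21 − 60)^(-0.1332) = 329.7·63.21^(-0.1332) = 329.7·0.57562 = 189.782.
G = 288.1·(123.21 − 60)^(-0.07551) = 288.1·63.21^(-0.07551) = 288.1·0.73118 = 210.652.
B = 255 by definition for t > 66.
Rounded: (190, 211, 255).

R=190, G=211, B=255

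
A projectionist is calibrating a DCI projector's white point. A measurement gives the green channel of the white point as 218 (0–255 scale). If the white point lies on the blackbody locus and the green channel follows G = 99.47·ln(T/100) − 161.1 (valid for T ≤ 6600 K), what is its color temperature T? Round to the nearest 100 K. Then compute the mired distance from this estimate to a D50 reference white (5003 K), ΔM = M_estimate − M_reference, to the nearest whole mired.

ln t = (218 + 161.1) / 99.47 = 3.8112.
t = e^3.8112 = 45.205.
T = 100·t = 4520 K → 4500 K to the nearest 100 K.
M_estimate = 10⁶/4500 = 222.22; M_reference = 10⁶/5003 = 199.88.
ΔM = 222.22 − 199.88 = 22.34 → +22 mireds.

+22 mireds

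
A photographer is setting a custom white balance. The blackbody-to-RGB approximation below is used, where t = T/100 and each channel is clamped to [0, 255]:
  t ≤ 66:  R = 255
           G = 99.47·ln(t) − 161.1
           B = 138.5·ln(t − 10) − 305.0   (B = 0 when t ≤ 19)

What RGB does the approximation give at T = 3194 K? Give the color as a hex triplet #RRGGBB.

#FFB77B

t = 3194/100 = 31.94; the t ≤ 66 branch applies.
R = 255 by definition for t ≤ 66.
G = 99.47·ln 31.94 − 161.1 = 99.47·3.4639 − 161.1 = 183.450.
B = 138.5·ln(31.94 − 10) − 305.0 = 138.5·ln 21.94 − 305.0 = 138.5·3.0883 − 305.0 = 122.731.
Rounded: (255, 183, 123).
In hex: #FFB77B.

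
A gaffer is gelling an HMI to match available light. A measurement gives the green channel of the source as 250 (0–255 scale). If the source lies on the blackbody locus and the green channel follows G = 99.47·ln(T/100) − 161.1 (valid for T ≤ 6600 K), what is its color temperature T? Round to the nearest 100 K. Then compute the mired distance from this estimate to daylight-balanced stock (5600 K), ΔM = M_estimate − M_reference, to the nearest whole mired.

ln t = (250 + 161.1) / 99.47 = 4.1329.
t = e^4.1329 = 62.359.
T = 100·t = 6236 K → 6200 K to the nearest 100 K.
M_estimate = 10⁶/6200 = 161.29; M_reference = 10⁶/5600 = 178.57.
ΔM = 161.29 − 178.57 = -17.28 → -17 mireds.

-17 mireds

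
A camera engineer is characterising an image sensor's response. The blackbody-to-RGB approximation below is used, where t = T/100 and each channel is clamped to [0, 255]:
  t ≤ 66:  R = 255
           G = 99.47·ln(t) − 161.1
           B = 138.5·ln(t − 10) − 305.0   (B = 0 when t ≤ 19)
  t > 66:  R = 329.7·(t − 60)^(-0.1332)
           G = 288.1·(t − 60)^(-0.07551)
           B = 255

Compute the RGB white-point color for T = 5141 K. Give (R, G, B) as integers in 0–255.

t = 5141/100 = 51.41; the t ≤ 66 branch applies.
R = 255 by definition for t ≤ 66.
G = 99.47·ln 51.41 − 161.1 = 99.47·3.9398 − 161.1 = 230.795.
B = 138.5·ln(51.41 − 10) − 305.0 = 138.5·ln 41.41 − 305.0 = 138.5·3.7235 − 305.0 = 210.708.
Rounded: (255, 231, 211).

(255, 231, 211)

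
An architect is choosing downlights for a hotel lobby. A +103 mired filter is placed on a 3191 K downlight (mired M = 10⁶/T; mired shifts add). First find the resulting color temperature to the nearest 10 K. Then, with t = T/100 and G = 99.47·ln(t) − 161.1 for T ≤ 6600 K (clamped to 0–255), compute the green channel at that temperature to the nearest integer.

M_in = 10⁶/3191 = 313.38; M_out = 313.38 + (+103) = 416.38.
T_out = 10⁶/416.38 = 2401.6 K → 2400 K; t = 24.
G = 99.47·ln 24 − 161.1 = 99.47·3.1781 − 161.1 = 155.021.
Rounded: 155.

155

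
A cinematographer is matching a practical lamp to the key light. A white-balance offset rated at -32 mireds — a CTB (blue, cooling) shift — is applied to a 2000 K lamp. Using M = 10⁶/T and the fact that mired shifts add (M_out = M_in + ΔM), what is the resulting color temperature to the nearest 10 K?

M_in = 10⁶/2000 = 500.00 mireds.
M_out = 500.00 + (-32) = 468.00 mireds.
T_out = 10⁶/468.00 = 2136.8 K → 2140 K.

2140 K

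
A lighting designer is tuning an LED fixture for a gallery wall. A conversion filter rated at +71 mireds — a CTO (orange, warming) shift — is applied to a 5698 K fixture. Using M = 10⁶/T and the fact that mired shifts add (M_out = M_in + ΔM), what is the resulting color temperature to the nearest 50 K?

4050 K

M_in = 10⁶/5698 = 175.50 mireds.
M_out = 175.50 + (+71) = 246.50 mireds.
T_out = 10⁶/246.50 = 4056.8 K → 4050 K.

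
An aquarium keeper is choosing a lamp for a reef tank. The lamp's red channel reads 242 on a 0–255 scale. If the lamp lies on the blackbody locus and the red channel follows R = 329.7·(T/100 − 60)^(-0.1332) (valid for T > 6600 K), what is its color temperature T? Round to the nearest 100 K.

(t − 60)^(-0.1332) = 242/329.7 = 0.73400.
t − 60 = 0.73400^(1/-0.1332) = 0.73400^(-7.508) = 10.193, so t = 70.193.
T = 100·t = 7019 K → 7000 K to the nearest 100 K.

7000 K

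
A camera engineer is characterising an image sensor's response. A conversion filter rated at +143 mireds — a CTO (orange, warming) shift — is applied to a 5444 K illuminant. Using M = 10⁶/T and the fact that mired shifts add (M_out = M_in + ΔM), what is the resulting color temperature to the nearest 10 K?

3060 K

M_in = 10⁶/5444 = 183.69 mireds.
M_out = 183.69 + (+143) = 326.69 mireds.
T_out = 10⁶/326.69 = 3061.0 K → 3060 K.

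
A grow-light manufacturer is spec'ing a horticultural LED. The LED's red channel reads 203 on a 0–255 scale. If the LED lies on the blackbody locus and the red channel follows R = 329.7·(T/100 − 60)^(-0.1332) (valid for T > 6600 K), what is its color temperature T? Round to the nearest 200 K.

9800 K

(t − 60)^(-0.1332) = 203/329.7 = 0.61571.
t − 60 = 0.61571^(1/-0.1332) = 0.61571^(-7.508) = 38.129, so t = 98.129.
T = 100·t = 9813 K → 9800 K to the nearest 200 K.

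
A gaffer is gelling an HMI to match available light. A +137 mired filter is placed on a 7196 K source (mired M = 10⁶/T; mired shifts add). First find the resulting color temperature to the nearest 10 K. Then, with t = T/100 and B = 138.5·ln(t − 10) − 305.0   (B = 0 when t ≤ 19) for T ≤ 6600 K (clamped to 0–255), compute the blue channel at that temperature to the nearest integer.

M_in = 10⁶/7196 = 138.97; M_out = 138.97 + (+137) = 275.97.
T_out = 10⁶/275.97 = 3623.6 K → 3620 K; t = 36.2.
B = 138.5·ln(36.2 − 10) − 305.0 = 138.5·ln 26.2 − 305.0 = 138.5·3.2658 − 305.0 = 147.308.
Rounded: 147.

147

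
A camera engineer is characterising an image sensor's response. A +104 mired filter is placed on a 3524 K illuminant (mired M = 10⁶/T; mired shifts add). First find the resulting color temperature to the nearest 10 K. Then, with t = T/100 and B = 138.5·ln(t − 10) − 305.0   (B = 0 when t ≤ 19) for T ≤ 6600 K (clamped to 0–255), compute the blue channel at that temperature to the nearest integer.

77

M_in = 10⁶/3524 = 283.77; M_out = 283.77 + (+104) = 387.77.
T_out = 10⁶/387.77 = 2578.9 K → 2580 K; t = 25.8.
B = 138.5·ln(25.8 − 10) − 305.0 = 138.5·ln 15.8 − 305.0 = 138.5·2.7600 − 305.0 = 77.261.
Rounded: 77.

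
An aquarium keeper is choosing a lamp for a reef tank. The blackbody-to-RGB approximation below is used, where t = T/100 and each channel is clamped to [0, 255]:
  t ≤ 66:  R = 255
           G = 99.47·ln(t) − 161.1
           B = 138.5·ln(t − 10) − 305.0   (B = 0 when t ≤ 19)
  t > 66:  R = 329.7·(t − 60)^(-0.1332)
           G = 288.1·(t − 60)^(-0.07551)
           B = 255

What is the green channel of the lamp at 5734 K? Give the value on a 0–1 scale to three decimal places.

0.948

t = 5734/100 = 57.34; the t ≤ 66 branch applies.
G = 99.47·ln 57.34 − 161.1 = 99.47·4.0490 − 161.1 = 241.654.
On a 0–1 scale: 241.654/255 = 0.9477 → 0.948.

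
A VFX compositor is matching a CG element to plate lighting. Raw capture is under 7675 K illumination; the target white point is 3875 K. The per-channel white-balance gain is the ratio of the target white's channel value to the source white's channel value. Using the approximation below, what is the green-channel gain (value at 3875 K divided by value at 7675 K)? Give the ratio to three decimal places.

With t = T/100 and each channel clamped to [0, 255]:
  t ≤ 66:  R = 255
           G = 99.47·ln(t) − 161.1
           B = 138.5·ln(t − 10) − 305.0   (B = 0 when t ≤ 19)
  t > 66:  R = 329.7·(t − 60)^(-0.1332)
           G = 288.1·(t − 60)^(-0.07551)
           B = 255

At 7675 K (t = 76.75):
  G = 288.1·(76.75 − 60)^(-0.07551) = 288.1·16.75^(-0.07551) = 288.1·0.80830 = 232.872.
At 3875 K (t = 38.75):
  G = 99.47·ln 38.75 − 161.1 = 99.47·3.6571 − 161.1 = 202.675.
Gain = 202.675 / 232.872 = 0.8703 → 0.870.

0.870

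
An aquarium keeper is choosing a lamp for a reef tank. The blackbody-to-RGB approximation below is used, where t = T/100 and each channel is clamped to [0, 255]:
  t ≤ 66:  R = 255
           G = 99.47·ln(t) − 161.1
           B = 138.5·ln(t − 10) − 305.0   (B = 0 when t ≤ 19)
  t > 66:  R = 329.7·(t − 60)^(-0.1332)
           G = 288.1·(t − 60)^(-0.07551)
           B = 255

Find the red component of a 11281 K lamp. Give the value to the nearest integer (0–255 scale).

t = 11281/100 = 112.81; the t > 66 branch applies.
R = 329.7·(112.81 − 60)^(-0.1332) = 329.7·52.81^(-0.1332) = 329.7·0.58957 = 194.381.
Rounded: 194.

194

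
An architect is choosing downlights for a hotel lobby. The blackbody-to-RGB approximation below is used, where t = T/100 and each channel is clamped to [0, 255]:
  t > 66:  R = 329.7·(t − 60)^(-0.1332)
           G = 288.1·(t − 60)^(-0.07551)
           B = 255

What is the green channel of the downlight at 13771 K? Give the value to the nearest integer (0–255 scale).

t = 13771/100 = 137.71; the t > 66 branch applies.
G = 288.1·(137.71 − 60)^(-0.07551) = 288.1·77.71^(-0.07551) = 288.1·0.71986 = 207.393.
Rounded: 207.

207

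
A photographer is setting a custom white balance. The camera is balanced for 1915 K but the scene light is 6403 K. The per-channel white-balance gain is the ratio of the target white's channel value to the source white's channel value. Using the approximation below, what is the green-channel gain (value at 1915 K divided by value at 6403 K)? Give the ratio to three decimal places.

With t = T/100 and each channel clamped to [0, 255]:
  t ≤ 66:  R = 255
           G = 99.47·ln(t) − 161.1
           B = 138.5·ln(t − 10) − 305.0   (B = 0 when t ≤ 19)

0.525

At 6403 K (t = 64.03):
  G = 99.47·ln 64.03 − 161.1 = 99.47·4.1594 − 161.1 = 252.631.
At 1915 K (t = 19.15):
  G = 99.47·ln 19.15 − 161.1 = 99.47·2.9523 − 161.1 = 132.566.
Gain = 132.566 / 252.631 = 0.5247 → 0.525.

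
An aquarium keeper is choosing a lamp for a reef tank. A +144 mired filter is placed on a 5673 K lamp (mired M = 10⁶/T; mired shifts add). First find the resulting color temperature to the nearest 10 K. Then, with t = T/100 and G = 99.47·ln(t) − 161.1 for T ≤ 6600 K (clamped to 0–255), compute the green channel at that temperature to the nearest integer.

M_in = 10⁶/5673 = 176.27; M_out = 176.27 + (+144) = 320.27.
T_out = 10⁶/320.27 = 3122.3 K → 3120 K; t = 31.2.
G = 99.47·ln 31.2 − 161.1 = 99.47·3.4404 − 161.1 = 181.118.
Rounded: 181.

181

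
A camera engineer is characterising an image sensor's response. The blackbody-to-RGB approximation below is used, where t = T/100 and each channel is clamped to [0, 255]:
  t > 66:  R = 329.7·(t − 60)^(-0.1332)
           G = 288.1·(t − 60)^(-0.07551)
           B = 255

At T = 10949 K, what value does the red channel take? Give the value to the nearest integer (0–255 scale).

196

t = 10949/100 = 109.49; the t > 66 branch applies.
R = 329.7·(109.49 − 60)^(-0.1332) = 329.7·49.49^(-0.1332) = 329.7·0.59469 = 196.069.
Rounded: 196.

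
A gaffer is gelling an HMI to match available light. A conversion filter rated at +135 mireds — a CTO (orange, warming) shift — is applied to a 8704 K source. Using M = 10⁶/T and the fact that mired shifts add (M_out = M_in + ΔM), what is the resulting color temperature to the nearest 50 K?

M_in = 10⁶/8704 = 114.89 mireds.
M_out = 114.89 + (+135) = 249.89 mireds.
T_out = 10⁶/249.89 = 4001.8 K → 4000 K.

4000 K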